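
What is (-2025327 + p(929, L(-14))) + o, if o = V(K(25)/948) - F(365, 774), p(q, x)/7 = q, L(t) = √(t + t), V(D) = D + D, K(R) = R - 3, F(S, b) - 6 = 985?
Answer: -478696144/237 ≈ -2.0198e+6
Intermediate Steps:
F(S, b) = 991 (F(S, b) = 6 + 985 = 991)
K(R) = -3 + R
V(D) = 2*D
L(t) = √2*√t (L(t) = √(2*t) = √2*√t)
p(q, x) = 7*q
o = -234856/237 (o = 2*((-3 + 25)/948) - 1*991 = 2*(22*(1/948)) - 991 = 2*(11/474) - 991 = 11/237 - 991 = -234856/237 ≈ -990.95)
(-2025327 + p(929, L(-14))) + o = (-2025327 + 7*929) - 234856/237 = (-2025327 + 6503) - 234856/237 = -2018824 - 234856/237 = -478696144/237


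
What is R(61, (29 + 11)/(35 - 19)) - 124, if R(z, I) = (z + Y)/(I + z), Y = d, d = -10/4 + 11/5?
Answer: -78133/635 ≈ -123.04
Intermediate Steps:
d = -3/10 (d = -10*1/4 + 11*(1/5) = -5/2 + 11/5 = -3/10 ≈ -0.30000)
Y = -3/10 ≈ -0.30000
R(z, I) = (-3/10 + z)/(I + z) (R(z, I) = (z - 3/10)/(I + z) = (-3/10 + z)/(I + z))
R(61, (29 + 11)/(35 - 19)) - 124 = (-3/10 + 61)/((29 + 11)/(35 - 19) + 61) - 124 = (607/10)/(40/16 + 61) - 124 = (607/10)/(40*(1/16) + 61) - 124 = (607/10)/(5/2 + 61) - 124 = (607/10)/(127/2) - 124 = (2/127)*(607/10) - 124 = 607/635 - 124 = -78133/635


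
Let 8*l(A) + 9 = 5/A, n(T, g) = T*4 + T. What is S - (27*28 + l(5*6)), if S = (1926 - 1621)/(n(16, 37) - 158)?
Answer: -473495/624 ≈ -758.81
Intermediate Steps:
n(T, g) = 5*T (n(T, g) = 4*T + T = 5*T)
l(A) = -9/8 + 5/(8*A) (l(A) = -9/8 + (5/A)/8 = -9/8 + 5/(8*A))
S = -305/78 (S = (1926 - 1621)/(5*16 - 158) = 305/(80 - 158) = 305/(-78) = 305*(-1/78) = -305/78 ≈ -3.9103)
S - (27*28 + l(5*6)) = -305/78 - (27*28 + (5 - 45*6)/(8*((5*6)))) = -305/78 - (756 + (⅛)*(5 - 9*30)/30) = -305/78 - (756 + (⅛)*(1/30)*(5 - 270)) = -305/78 - (756 + (⅛)*(1/30)*(-265)) = -305/78 - (756 - 53/48) = -305/78 - 1*36235/48 = -305/78 - 36235/48 = -473495/624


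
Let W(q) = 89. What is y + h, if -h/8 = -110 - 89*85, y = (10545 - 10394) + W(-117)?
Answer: 61640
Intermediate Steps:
y = 240 (y = (10545 - 10394) + 89 = 151 + 89 = 240)
h = 61400 (h = -8*(-110 - 89*85) = -8*(-110 - 7565) = -8*(-7675) = 61400)
y + h = 240 + 61400 = 61640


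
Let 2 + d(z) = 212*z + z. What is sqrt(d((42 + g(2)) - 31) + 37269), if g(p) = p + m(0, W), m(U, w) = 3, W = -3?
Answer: 5*sqrt(1627) ≈ 201.68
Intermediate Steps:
g(p) = 3 + p (g(p) = p + 3 = 3 + p)
d(z) = -2 + 213*z (d(z) = -2 + (212*z + z) = -2 + 213*z)
sqrt(d((42 + g(2)) - 31) + 37269) = sqrt((-2 + 213*((42 + (3 + 2)) - 31)) + 37269) = sqrt((-2 + 213*((42 + 5) - 31)) + 37269) = sqrt((-2 + 213*(47 - 31)) + 37269) = sqrt((-2 + 213*16) + 37269) = sqrt((-2 + 3408) + 37269) = sqrt(3406 + 37269) = sqrt(40675) = 5*sqrt(1627)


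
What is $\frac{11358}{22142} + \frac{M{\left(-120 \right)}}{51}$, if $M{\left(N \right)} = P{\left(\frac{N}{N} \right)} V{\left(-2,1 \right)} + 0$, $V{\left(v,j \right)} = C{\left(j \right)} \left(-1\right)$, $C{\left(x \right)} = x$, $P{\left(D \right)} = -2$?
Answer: $\frac{311771}{564621} \approx 0.55218$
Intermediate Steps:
$V{\left(v,j \right)} = - j$ ($V{\left(v,j \right)} = j \left(-1\right) = - j$)
$M{\left(N \right)} = 2$ ($M{\left(N \right)} = - 2 \left(\left(-1\right) 1\right) + 0 = \left(-2\right) \left(-1\right) + 0 = 2 + 0 = 2$)
$\frac{11358}{22142} + \frac{M{\left(-120 \right)}}{51} = \frac{11358}{22142} + \frac{2}{51} = 11358 \cdot \frac{1}{22142} + 2 \cdot \frac{1}{51} = \frac{5679}{11071} + \frac{2}{51} = \frac{311771}{564621}$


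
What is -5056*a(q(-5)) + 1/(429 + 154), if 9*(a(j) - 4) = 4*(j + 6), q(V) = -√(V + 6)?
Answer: -165068279/5247 ≈ -31460.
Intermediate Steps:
q(V) = -√(6 + V)
a(j) = 20/3 + 4*j/9 (a(j) = 4 + (4*(j + 6))/9 = 4 + (4*(6 + j))/9 = 4 + (24 + 4*j)/9 = 4 + (8/3 + 4*j/9) = 20/3 + 4*j/9)
-5056*a(q(-5)) + 1/(429 + 154) = -5056*(20/3 + 4*(-√(6 - 5))/9) + 1/(429 + 154) = -5056*(20/3 + 4*(-√1)/9) + 1/583 = -5056*(20/3 + 4*(-1*1)/9) + 1/583 = -5056*(20/3 + (4/9)*(-1)) + 1/583 = -5056*(20/3 - 4/9) + 1/583 = -5056*56/9 + 1/583 = -316*896/9 + 1/583 = -283136/9 + 1/583 = -165068279/5247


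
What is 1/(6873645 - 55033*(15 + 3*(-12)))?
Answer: 1/8029338 ≈ 1.2454e-7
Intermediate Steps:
1/(6873645 - 55033*(15 + 3*(-12))) = 1/(6873645 - 55033*(15 - 36)) = 1/(6873645 - 55033*(-21)) = 1/(6873645 + 1155693) = 1/8029338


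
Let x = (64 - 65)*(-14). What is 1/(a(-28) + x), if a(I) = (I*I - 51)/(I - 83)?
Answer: 111/821 ≈ 0.13520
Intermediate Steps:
x = 14 (x = -1*(-14) = 14)
a(I) = (-51 + I²)/(-83 + I) (a(I) = (I² - 51)/(-83 + I) = (-51 + I²)/(-83 + I))
1/(a(-28) + x) = 1/((-51 + (-28)²)/(-83 - 28) + 14) = 1/((-51 + 784)/(-111) + 14) = 1/(-1/111*733 + 14) = 1/(-733/111 + 14) = 1/(821/111) = 111/821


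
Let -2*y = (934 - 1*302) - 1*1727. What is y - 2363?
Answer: -3631/2 ≈ -1815.5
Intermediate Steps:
y = 1095/2 (y = -((934 - 1*302) - 1*1727)/2 = -((934 - 302) - 1727)/2 = -(632 - 1727)/2 = -½*(-1095) = 1095/2 ≈ 547.50)
y - 2363 = 1095/2 - 2363 = -3631/2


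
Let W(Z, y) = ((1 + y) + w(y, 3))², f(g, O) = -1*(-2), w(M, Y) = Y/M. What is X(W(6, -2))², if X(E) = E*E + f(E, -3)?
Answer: 431649/256 ≈ 1686.1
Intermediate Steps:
f(g, O) = 2
W(Z, y) = (1 + y + 3/y)² (W(Z, y) = ((1 + y) + 3/y)² = (1 + y + 3/y)²)
X(E) = 2 + E² (X(E) = E*E + 2 = E² + 2 = 2 + E²)
X(W(6, -2))² = (2 + ((3 - 2*(1 - 2))²/(-2)²)²)² = (2 + ((3 - 2*(-1))²/4)²)² = (2 + ((3 + 2)²/4)²)² = (2 + ((¼)*5²)²)² = (2 + ((¼)*25)²)² = (2 + (25/4)²)² = (2 + 625/16)² = (657/16)² = 431649/256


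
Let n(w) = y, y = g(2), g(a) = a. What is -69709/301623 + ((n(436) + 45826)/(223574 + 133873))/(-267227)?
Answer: -116817226564445/505453946879091 ≈ -0.23111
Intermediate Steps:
y = 2
n(w) = 2
-69709/301623 + ((n(436) + 45826)/(223574 + 133873))/(-267227) = -69709/301623 + ((2 + 45826)/(223574 + 133873))/(-267227) = -69709*1/301623 + (45828/357447)*(-1/267227) = -69709/301623 + (45828*(1/357447))*(-1/267227) = -69709/301623 + (804/6271)*(-1/267227) = -69709/301623 - 804/1675780517 = -116817226564445/505453946879091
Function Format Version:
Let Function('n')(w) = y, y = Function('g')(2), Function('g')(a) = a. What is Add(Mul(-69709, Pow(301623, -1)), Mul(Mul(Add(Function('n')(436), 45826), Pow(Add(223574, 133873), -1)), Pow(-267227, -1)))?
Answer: Rational(-116817226564445, 505453946879091) ≈ -0.23111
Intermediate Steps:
y = 2
Function('n')(w) = 2
Add(Mul(-69709, Pow(301623, -1)), Mul(Mul(Add(Function('n')(436), 45826), Pow(Add(223574, 133873), -1)), Pow(-267227, -1))) = Add(Mul(-69709, Pow(301623, -1)), Mul(Mul(Add(2, 45826), Pow(Add(223574, 133873), -1)), Pow(-267227, -1))) = Add(Mul(-69709, Rational(1, 301623)), Mul(Mul(45828, Pow(357447, -1)), Rational(-1, 267227))) = Add(Rational(-69709, 301623), Mul(Mul(45828, Rational(1, 357447)), Rational(-1, 267227))) = Add(Rational(-69709, 301623), Mul(Rational(804, 6271), Rational(-1, 267227))) = Add(Rational(-69709, 301623), Rational(-804, 1675780517)) = Rational(-116817226564445, 505453946879091)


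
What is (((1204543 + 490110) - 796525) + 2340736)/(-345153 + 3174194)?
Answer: 3238864/2829041 ≈ 1.1449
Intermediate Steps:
(((1204543 + 490110) - 796525) + 2340736)/(-345153 + 3174194) = ((1694653 - 796525) + 2340736)/2829041 = (898128 + 2340736)*(1/2829041) = 3238864*(1/2829041) = 3238864/2829041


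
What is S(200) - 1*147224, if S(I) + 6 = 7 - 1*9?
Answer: -147232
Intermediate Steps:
S(I) = -8 (S(I) = -6 + (7 - 1*9) = -6 + (7 - 9) = -6 - 2 = -8)
S(200) - 1*147224 = -8 - 1*147224 = -8 - 147224 = -147232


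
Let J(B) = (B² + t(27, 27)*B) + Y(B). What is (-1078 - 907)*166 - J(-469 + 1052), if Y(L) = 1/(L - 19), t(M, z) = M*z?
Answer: -617244985/564 ≈ -1.0944e+6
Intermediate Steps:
Y(L) = 1/(-19 + L)
J(B) = B² + 1/(-19 + B) + 729*B (J(B) = (B² + (27*27)*B) + 1/(-19 + B) = (B² + 729*B) + 1/(-19 + B) = B² + 1/(-19 + B) + 729*B)
(-1078 - 907)*166 - J(-469 + 1052) = (-1078 - 907)*166 - (1 + (-469 + 1052)*(-19 + (-469 + 1052))*(729 + (-469 + 1052)))/(-19 + (-469 + 1052)) = -1985*166 - (1 + 583*(-19 + 583)*(729 + 583))/(-19 + 583) = -329510 - (1 + 583*564*1312)/564 = -329510 - (1 + 431401344)/564 = -329510 - 431401345/564 = -617244985/564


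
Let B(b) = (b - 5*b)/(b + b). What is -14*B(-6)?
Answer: 28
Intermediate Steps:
B(b) = -2 (B(b) = (-4*b)/((2*b)) = (-4*b)*(1/(2*b)) = -2)
-14*B(-6) = -14*(-2) = 28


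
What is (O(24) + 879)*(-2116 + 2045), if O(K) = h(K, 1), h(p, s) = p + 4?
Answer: -64397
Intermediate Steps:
h(p, s) = 4 + p
O(K) = 4 + K
(O(24) + 879)*(-2116 + 2045) = ((4 + 24) + 879)*(-2116 + 2045) = (28 + 879)*(-71) = 907*(-71) = -64397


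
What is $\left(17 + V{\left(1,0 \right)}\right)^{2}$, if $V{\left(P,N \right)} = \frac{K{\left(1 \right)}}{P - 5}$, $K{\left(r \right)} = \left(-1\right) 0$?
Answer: $289$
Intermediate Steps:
$K{\left(r \right)} = 0$
$V{\left(P,N \right)} = 0$ ($V{\left(P,N \right)} = \frac{0}{P - 5} = \frac{0}{-5 + P} = 0$)
$\left(17 + V{\left(1,0 \right)}\right)^{2} = \left(17 + 0\right)^{2} = 17^{2} = 289$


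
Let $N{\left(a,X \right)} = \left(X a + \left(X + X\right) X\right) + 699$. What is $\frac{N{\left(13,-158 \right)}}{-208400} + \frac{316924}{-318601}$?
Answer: $- \frac{81522367973}{66396448400} \approx -1.2278$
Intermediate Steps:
$N{\left(a,X \right)} = 699 + 2 X^{2} + X a$ ($N{\left(a,X \right)} = \left(X a + 2 X X\right) + 699 = \left(X a + 2 X^{2}\right) + 699 = \left(2 X^{2} + X a\right) + 699 = 699 + 2 X^{2} + X a$)
$\frac{N{\left(13,-158 \right)}}{-208400} + \frac{316924}{-318601} = \frac{699 + 2 \left(-158\right)^{2} - 2054}{-208400} + \frac{316924}{-318601} = \left(699 + 2 \cdot 24964 - 2054\right) \left(- \frac{1}{208400}\right) + 316924 \left(- \frac{1}{318601}\right) = \left(699 + 49928 - 2054\right) \left(- \frac{1}{208400}\right) - \frac{316924}{318601} = 48573 \left(- \frac{1}{208400}\right) - \frac{316924}{318601} = - \frac{48573}{208400} - \frac{316924}{318601} = - \frac{81522367973}{66396448400}$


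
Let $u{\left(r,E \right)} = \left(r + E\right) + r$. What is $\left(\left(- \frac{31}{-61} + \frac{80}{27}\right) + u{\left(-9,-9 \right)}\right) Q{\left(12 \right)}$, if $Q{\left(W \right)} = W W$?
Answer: $- \frac{620032}{183} \approx -3388.2$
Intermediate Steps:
$Q{\left(W \right)} = W^{2}$
$u{\left(r,E \right)} = E + 2 r$ ($u{\left(r,E \right)} = \left(E + r\right) + r = E + 2 r$)
$\left(\left(- \frac{31}{-61} + \frac{80}{27}\right) + u{\left(-9,-9 \right)}\right) Q{\left(12 \right)} = \left(\left(- \frac{31}{-61} + \frac{80}{27}\right) + \left(-9 + 2 \left(-9\right)\right)\right) 12^{2} = \left(\left(\left(-31\right) \left(- \frac{1}{61}\right) + 80 \cdot \frac{1}{27}\right) - 27\right) 144 = \left(\left(\frac{31}{61} + \frac{80}{27}\right) - 27\right) 144 = \left(\frac{5717}{1647} - 27\right) 144 = \left(- \frac{38752}{1647}\right) 144 = - \frac{620032}{183}$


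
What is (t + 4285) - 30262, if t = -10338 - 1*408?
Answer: -36723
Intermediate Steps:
t = -10746 (t = -10338 - 408 = -10746)
(t + 4285) - 30262 = (-10746 + 4285) - 30262 = -6461 - 30262 = -36723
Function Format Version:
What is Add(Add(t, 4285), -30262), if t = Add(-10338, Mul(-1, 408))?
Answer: -36723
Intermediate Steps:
t = -10746 (t = Add(-10338, -408) = -10746)
Add(Add(t, 4285), -30262) = Add(Add(-10746, 4285), -30262) = Add(-6461, -30262) = -36723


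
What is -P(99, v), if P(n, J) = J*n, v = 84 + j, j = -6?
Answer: -7722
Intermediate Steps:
v = 78 (v = 84 - 6 = 78)
-P(99, v) = -78*99 = -1*7722 = -7722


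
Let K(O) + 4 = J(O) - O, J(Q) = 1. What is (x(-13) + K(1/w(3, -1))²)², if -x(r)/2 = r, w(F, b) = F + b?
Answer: 23409/16 ≈ 1463.1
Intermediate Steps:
x(r) = -2*r
K(O) = -3 - O (K(O) = -4 + (1 - O) = -3 - O)
(x(-13) + K(1/w(3, -1))²)² = (-2*(-13) + (-3 - 1/(3 - 1))²)² = (26 + (-3 - 1/2)²)² = (26 + (-3 - 1*½)²)² = (26 + (-3 - ½)²)² = (26 + (-7/2)²)² = (26 + 49/4)² = (153/4)² = 23409/16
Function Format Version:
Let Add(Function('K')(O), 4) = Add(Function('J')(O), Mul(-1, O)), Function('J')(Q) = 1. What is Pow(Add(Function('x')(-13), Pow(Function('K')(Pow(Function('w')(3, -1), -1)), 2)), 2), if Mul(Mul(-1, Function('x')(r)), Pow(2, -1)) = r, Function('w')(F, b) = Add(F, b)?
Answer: Rational(23409, 16) ≈ 1463.1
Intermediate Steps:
Function('x')(r) = Mul(-2, r)
Function('K')(O) = Add(-3, Mul(-1, O)) (Function('K')(O) = Add(-4, Add(1, Mul(-1, O))) = Add(-3, Mul(-1, O)))
Pow(Add(Function('x')(-13), Pow(Function('K')(Pow(Function('w')(3, -1), -1)), 2)), 2) = Pow(Add(Mul(-2, -13), Pow(Add(-3, Mul(-1, Pow(Add(3, -1), -1))), 2)), 2) = Pow(Add(26, Pow(Add(-3, Mul(-1, Pow(2, -1))), 2)), 2) = Pow(Add(26, Pow(Add(-3, Mul(-1, Rational(1, 2))), 2)), 2) = Pow(Add(26, Pow(Add(-3, Rational(-1, 2)), 2)), 2) = Pow(Add(26, Pow(Rational(-7, 2), 2)), 2) = Pow(Add(26, Rational(49, 4)), 2) = Pow(Rational(153, 4), 2) = Rational(23409, 16)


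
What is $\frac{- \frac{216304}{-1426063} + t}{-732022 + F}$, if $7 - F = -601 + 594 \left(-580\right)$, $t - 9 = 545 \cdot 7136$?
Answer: $- \frac{5546143185431}{551735218322} \approx -10.052$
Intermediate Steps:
$t = 3889129$ ($t = 9 + 545 \cdot 7136 = 9 + 3889120 = 3889129$)
$F = 345128$ ($F = 7 - \left(-601 + 594 \left(-580\right)\right) = 7 - \left(-601 - 344520\right) = 7 - -345121 = 7 + 345121 = 345128$)
$\frac{- \frac{216304}{-1426063} + t}{-732022 + F} = \frac{- \frac{216304}{-1426063} + 3889129}{-732022 + 345128} = \frac{\left(-216304\right) \left(- \frac{1}{1426063}\right) + 3889129}{-386894} = \left(\frac{216304}{1426063} + 3889129\right) \left(- \frac{1}{386894}\right) = \frac{5546143185431}{1426063} \left(- \frac{1}{386894}\right) = - \frac{5546143185431}{551735218322}$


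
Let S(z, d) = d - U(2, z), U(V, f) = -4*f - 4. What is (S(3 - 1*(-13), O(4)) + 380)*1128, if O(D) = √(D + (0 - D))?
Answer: 505344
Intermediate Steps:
U(V, f) = -4 - 4*f
O(D) = 0 (O(D) = √(D - D) = √0 = 0)
S(z, d) = 4 + d + 4*z (S(z, d) = d - (-4 - 4*z) = d + (4 + 4*z) = 4 + d + 4*z)
(S(3 - 1*(-13), O(4)) + 380)*1128 = ((4 + 0 + 4*(3 - 1*(-13))) + 380)*1128 = ((4 + 0 + 4*(3 + 13)) + 380)*1128 = ((4 + 0 + 4*16) + 380)*1128 = ((4 + 0 + 64) + 380)*1128 = (68 + 380)*1128 = 448*1128 = 505344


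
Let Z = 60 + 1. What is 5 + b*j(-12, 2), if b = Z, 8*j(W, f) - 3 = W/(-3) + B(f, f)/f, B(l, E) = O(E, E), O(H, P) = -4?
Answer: 345/8 ≈ 43.125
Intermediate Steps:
B(l, E) = -4
j(W, f) = 3/8 - 1/(2*f) - W/24 (j(W, f) = 3/8 + (W/(-3) - 4/f)/8 = 3/8 + (W*(-⅓) - 4/f)/8 = 3/8 + (-W/3 - 4/f)/8 = 3/8 + (-4/f - W/3)/8 = 3/8 + (-1/(2*f) - W/24) = 3/8 - 1/(2*f) - W/24)
Z = 61
b = 61
5 + b*j(-12, 2) = 5 + 61*((1/24)*(-12 - 1*2*(-9 - 12))/2) = 5 + 61*((1/24)*(½)*(-12 - 1*2*(-21))) = 5 + 61*((1/24)*(½)*(-12 + 42)) = 5 + 61*((1/24)*(½)*30) = 5 + 61*(5/8) = 5 + 305/8 = 345/8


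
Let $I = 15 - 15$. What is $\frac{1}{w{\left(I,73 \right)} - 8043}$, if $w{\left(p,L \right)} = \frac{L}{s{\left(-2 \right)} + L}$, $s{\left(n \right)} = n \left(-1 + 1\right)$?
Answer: $- \frac{1}{8042} \approx -0.00012435$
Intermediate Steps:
$I = 0$ ($I = 15 - 15 = 0$)
$s{\left(n \right)} = 0$ ($s{\left(n \right)} = n 0 = 0$)
$w{\left(p,L \right)} = 1$ ($w{\left(p,L \right)} = \frac{L}{0 + L} = \frac{L}{L} = 1$)
$\frac{1}{w{\left(I,73 \right)} - 8043} = \frac{1}{1 - 8043} = \frac{1}{-8042} = - \frac{1}{8042}$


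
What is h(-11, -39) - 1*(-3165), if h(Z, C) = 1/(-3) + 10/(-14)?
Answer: 66443/21 ≈ 3164.0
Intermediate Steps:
h(Z, C) = -22/21 (h(Z, C) = 1*(-⅓) + 10*(-1/14) = -⅓ - 5/7 = -22/21)
h(-11, -39) - 1*(-3165) = -22/21 - 1*(-3165) = -22/21 + 3165 = 66443/21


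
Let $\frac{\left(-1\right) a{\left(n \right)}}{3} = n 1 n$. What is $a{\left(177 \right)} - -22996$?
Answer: $-70991$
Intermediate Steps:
$a{\left(n \right)} = - 3 n^{2}$ ($a{\left(n \right)} = - 3 n 1 n = - 3 n n = - 3 n^{2}$)
$a{\left(177 \right)} - -22996 = - 3 \cdot 177^{2} - -22996 = \left(-3\right) 31329 + 22996 = -93987 + 22996 = -70991$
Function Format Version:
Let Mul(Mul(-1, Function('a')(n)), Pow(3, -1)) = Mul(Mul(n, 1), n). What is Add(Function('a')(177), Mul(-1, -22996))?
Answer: -70991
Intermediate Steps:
Function('a')(n) = Mul(-3, Pow(n, 2)) (Function('a')(n) = Mul(-3, Mul(Mul(n, 1), n)) = Mul(-3, Mul(n, n)) = Mul(-3, Pow(n, 2)))
Add(Function('a')(177), Mul(-1, -22996)) = Add(Mul(-3, Pow(177, 2)), Mul(-1, -22996)) = Add(Mul(-3, 31329), 22996) = Add(-93987, 22996) = -70991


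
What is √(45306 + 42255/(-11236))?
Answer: 3*√56557329/106 ≈ 212.84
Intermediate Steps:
√(45306 + 42255/(-11236)) = √(45306 + 42255*(-1/11236)) = √(45306 - 42255/11236) = √(509015961/11236) = 3*√56557329/106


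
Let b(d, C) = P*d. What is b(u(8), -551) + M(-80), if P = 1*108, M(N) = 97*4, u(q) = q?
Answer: 1252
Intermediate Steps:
M(N) = 388
P = 108
b(d, C) = 108*d
b(u(8), -551) + M(-80) = 108*8 + 388 = 864 + 388 = 1252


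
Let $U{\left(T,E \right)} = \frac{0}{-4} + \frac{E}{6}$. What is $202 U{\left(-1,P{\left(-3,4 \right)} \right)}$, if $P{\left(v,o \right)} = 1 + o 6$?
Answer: $\frac{2525}{3} \approx 841.67$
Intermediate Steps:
$P{\left(v,o \right)} = 1 + 6 o$
$U{\left(T,E \right)} = \frac{E}{6}$ ($U{\left(T,E \right)} = 0 \left(- \frac{1}{4}\right) + E \frac{1}{6} = 0 + \frac{E}{6} = \frac{E}{6}$)
$202 U{\left(-1,P{\left(-3,4 \right)} \right)} = 202 \frac{1 + 6 \cdot 4}{6} = 202 \frac{1 + 24}{6} = 202 \cdot \frac{1}{6} \cdot 25 = 202 \cdot \frac{25}{6} = \frac{2525}{3}$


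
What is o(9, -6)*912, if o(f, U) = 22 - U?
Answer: 25536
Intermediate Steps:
o(9, -6)*912 = (22 - 1*(-6))*912 = (22 + 6)*912 = 28*912 = 25536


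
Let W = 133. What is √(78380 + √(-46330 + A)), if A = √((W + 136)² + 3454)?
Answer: √(78380 + I*√(46330 - √75815)) ≈ 279.96 + 0.383*I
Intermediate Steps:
A = √75815 (A = √((133 + 136)² + 3454) = √(269² + 3454) = √(72361 + 3454) = √75815 ≈ 275.35)
√(78380 + √(-46330 + A)) = √(78380 + √(-46330 + √75815))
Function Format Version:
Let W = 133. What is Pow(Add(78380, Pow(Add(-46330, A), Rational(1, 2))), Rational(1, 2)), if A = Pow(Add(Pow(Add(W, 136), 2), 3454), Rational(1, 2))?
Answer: Pow(Add(78380, Mul(I, Pow(Add(46330, Mul(-1, Pow(75815, Rational(1, 2)))), Rational(1, 2)))), Rational(1, 2)) ≈ Add(279.96, Mul(0.383, I))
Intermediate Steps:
A = Pow(75815, Rational(1, 2)) (A = Pow(Add(Pow(Add(133, 136), 2), 3454), Rational(1, 2)) = Pow(Add(Pow(269, 2), 3454), Rational(1, 2)) = Pow(Add(72361, 3454), Rational(1, 2)) = Pow(75815, Rational(1, 2)) ≈ 275.35)
Pow(Add(78380, Pow(Add(-46330, A), Rational(1, 2))), Rational(1, 2)) = Pow(Add(78380, Pow(Add(-46330, Pow(75815, Rational(1, 2))), Rational(1, 2))), Rational(1, 2))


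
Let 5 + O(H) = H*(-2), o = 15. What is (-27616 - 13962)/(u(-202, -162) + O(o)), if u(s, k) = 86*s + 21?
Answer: 20789/8693 ≈ 2.3915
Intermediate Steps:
u(s, k) = 21 + 86*s
O(H) = -5 - 2*H (O(H) = -5 + H*(-2) = -5 - 2*H)
(-27616 - 13962)/(u(-202, -162) + O(o)) = (-27616 - 13962)/((21 + 86*(-202)) + (-5 - 2*15)) = -41578/((21 - 17372) + (-5 - 30)) = -41578/(-17351 - 35) = -41578/(-17386) = -41578*(-1/17386) = 20789/8693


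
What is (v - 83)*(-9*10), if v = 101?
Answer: -1620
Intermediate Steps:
(v - 83)*(-9*10) = (101 - 83)*(-9*10) = 18*(-90) = -1620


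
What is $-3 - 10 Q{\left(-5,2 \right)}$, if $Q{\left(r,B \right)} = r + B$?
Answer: $27$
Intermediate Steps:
$Q{\left(r,B \right)} = B + r$
$-3 - 10 Q{\left(-5,2 \right)} = -3 - 10 \left(2 - 5\right) = -3 - -30 = -3 + 30 = 27$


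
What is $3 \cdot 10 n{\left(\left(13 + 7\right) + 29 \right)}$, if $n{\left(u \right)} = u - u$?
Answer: $0$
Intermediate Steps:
$n{\left(u \right)} = 0$
$3 \cdot 10 n{\left(\left(13 + 7\right) + 29 \right)} = 3 \cdot 10 \cdot 0 = 30 \cdot 0 = 0$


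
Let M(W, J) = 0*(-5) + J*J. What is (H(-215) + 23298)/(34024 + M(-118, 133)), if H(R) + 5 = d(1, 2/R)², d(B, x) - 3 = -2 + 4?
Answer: 23318/51713 ≈ 0.45091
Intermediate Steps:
d(B, x) = 5 (d(B, x) = 3 + (-2 + 4) = 3 + 2 = 5)
M(W, J) = J² (M(W, J) = 0 + J² = J²)
H(R) = 20 (H(R) = -5 + 5² = -5 + 25 = 20)
(H(-215) + 23298)/(34024 + M(-118, 133)) = (20 + 23298)/(34024 + 133²) = 23318/(34024 + 17689) = 23318/51713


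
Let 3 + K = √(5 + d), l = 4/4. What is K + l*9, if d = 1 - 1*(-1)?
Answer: 6 + √7 ≈ 8.6458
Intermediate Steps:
d = 2 (d = 1 + 1 = 2)
l = 1 (l = 4*(¼) = 1)
K = -3 + √7 (K = -3 + √(5 + 2) = -3 + √7 ≈ -0.35425)
K + l*9 = (-3 + √7) + 1*9 = (-3 + √7) + 9 = 6 + √7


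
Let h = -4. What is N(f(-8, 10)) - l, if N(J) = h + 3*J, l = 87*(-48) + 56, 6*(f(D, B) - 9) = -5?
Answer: 8281/2 ≈ 4140.5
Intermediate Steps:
f(D, B) = 49/6 (f(D, B) = 9 + (1/6)*(-5) = 9 - 5/6 = 49/6)
l = -4120 (l = -4176 + 56 = -4120)
N(J) = -4 + 3*J
N(f(-8, 10)) - l = (-4 + 3*(49/6)) - 1*(-4120) = (-4 + 49/2) + 4120 = 41/2 + 4120 = 8281/2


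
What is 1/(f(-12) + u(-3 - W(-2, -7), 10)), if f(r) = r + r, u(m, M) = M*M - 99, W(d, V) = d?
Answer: -1/23 ≈ -0.043478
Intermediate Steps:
u(m, M) = -99 + M**2 (u(m, M) = M**2 - 99 = -99 + M**2)
f(r) = 2*r
1/(f(-12) + u(-3 - W(-2, -7), 10)) = 1/(2*(-12) + (-99 + 10**2)) = 1/(-24 + (-99 + 100)) = 1/(-24 + 1) = 1/(-23) = -1/23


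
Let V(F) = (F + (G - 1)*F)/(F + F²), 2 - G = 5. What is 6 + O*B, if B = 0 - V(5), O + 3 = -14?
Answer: -5/2 ≈ -2.5000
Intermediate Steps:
G = -3 (G = 2 - 1*5 = 2 - 5 = -3)
V(F) = -3*F/(F + F²) (V(F) = (F + (-3 - 1)*F)/(F + F²) = (F - 4*F)/(F + F²) = (-3*F)/(F + F²) = -3*F/(F + F²))
O = -17 (O = -3 - 14 = -17)
B = ½ (B = 0 - (-3)/(1 + 5) = 0 - (-3)/6 = 0 - 1*(-½) = 0 + ½ = ½ ≈ 0.50000)
6 + O*B = 6 - 17*½ = 6 - 17/2 = -5/2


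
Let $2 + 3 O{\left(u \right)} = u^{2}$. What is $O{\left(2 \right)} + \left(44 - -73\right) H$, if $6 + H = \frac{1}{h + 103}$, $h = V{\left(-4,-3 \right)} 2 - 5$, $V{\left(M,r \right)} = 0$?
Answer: $- \frac{205841}{294} \approx -700.14$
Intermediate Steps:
$h = -5$ ($h = 0 \cdot 2 - 5 = 0 - 5 = -5$)
$H = - \frac{587}{98}$ ($H = -6 + \frac{1}{-5 + 103} = -6 + \frac{1}{98} = - \frac{587}{98} \approx -5.9898$)
$O{\left(u \right)} = - \frac{2}{3} + \frac{u^{2}}{3}$
$O{\left(2 \right)} + \left(44 - -73\right) H = \left(- \frac{2}{3} + \frac{2^{2}}{3}\right) + \left(44 - -73\right) \left(- \frac{587}{98}\right) = \left(- \frac{2}{3} + \frac{1}{3} \cdot 4\right) + \left(44 + 73\right) \left(- \frac{587}{98}\right) = \left(- \frac{2}{3} + \frac{4}{3}\right) + 117 \left(- \frac{587}{98}\right) = \frac{2}{3} - \frac{68679}{98} = - \frac{205841}{294}$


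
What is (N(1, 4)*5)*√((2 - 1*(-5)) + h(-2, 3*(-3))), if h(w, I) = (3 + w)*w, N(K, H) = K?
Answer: 5*√5 ≈ 11.180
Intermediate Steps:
h(w, I) = w*(3 + w)
(N(1, 4)*5)*√((2 - 1*(-5)) + h(-2, 3*(-3))) = (1*5)*√((2 - 1*(-5)) - 2*(3 - 2)) = 5*√((2 + 5) - 2*1) = 5*√(7 - 2) = 5*√5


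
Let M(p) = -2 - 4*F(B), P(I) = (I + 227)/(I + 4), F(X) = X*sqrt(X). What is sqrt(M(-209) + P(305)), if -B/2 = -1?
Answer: sqrt(-26574 - 763848*sqrt(2))/309 ≈ 3.4047*I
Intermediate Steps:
B = 2 (B = -2*(-1) = 2)
F(X) = X**(3/2)
P(I) = (227 + I)/(4 + I)
M(p) = -2 - 8*sqrt(2)
sqrt(M(-209) + P(305)) = sqrt((-2 - 8*sqrt(2)) + (227 + 305)/(4 + 305)) = sqrt((-2 - 8*sqrt(2)) + 532/309) = sqrt(-86/309 - 8*sqrt(2))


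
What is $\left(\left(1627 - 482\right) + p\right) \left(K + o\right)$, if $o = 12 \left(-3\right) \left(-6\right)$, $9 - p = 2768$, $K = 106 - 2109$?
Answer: $2884218$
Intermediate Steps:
$K = -2003$ ($K = 106 - 2109 = -2003$)
$p = -2759$ ($p = 9 - 2768 = -2759$)
$o = 216$ ($o = \left(-36\right) \left(-6\right) = 216$)
$\left(\left(1627 - 482\right) + p\right) \left(K + o\right) = \left(\left(1627 - 482\right) - 2759\right) \left(-2003 + 216\right) = \left(1145 - 2759\right) \left(-1787\right) = \left(-1614\right) \left(-1787\right) = 2884218$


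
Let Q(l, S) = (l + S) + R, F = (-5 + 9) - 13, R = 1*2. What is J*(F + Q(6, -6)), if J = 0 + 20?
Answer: -140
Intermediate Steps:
R = 2
F = -9 (F = 4 - 13 = -9)
J = 20
Q(l, S) = 2 + S + l (Q(l, S) = (l + S) + 2 = (S + l) + 2 = 2 + S + l)
J*(F + Q(6, -6)) = 20*(-9 + (2 - 6 + 6)) = 20*(-9 + 2) = 20*(-7) = -140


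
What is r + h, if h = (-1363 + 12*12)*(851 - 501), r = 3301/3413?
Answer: -1456153149/3413 ≈ -4.2665e+5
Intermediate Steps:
r = 3301/3413 (r = 3301*(1/3413) = 3301/3413 ≈ 0.96718)
h = -426650 (h = (-1363 + 144)*350 = -1219*350 = -426650)
r + h = 3301/3413 - 426650 = -1456153149/3413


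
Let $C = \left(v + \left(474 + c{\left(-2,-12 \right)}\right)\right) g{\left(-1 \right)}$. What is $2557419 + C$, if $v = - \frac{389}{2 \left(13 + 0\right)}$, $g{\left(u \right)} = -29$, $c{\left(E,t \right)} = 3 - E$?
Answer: $\frac{66143009}{26} \approx 2.544 \cdot 10^{6}$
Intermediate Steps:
$v = - \frac{389}{26}$ ($v = - \frac{389}{2 \cdot 13} = - \frac{389}{26} \approx -14.962$)
$C = - \frac{349885}{26}$ ($C = \left(- \frac{389}{26} + \left(474 + \left(3 - -2\right)\right)\right) \left(-29\right) = \left(- \frac{389}{26} + \left(474 + \left(3 + 2\right)\right)\right) \left(-29\right) = \left(- \frac{389}{26} + \left(474 + 5\right)\right) \left(-29\right) = \left(- \frac{389}{26} + 479\right) \left(-29\right) = \frac{12065}{26} \left(-29\right) = - \frac{349885}{26} \approx -13457.0$)
$2557419 + C = 2557419 - \frac{349885}{26} = \frac{66143009}{26}$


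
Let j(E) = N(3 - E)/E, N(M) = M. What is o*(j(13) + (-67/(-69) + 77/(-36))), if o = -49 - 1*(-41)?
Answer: 41702/2691 ≈ 15.497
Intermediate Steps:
o = -8 (o = -49 + 41 = -8)
j(E) = (3 - E)/E
o*(j(13) + (-67/(-69) + 77/(-36))) = -8*((3 - 1*13)/13 + (-67/(-69) + 77/(-36))) = -8*((3 - 13)/13 + (-67*(-1/69) + 77*(-1/36))) = -8*((1/13)*(-10) + (67/69 - 77/36)) = -8*(-10/13 - 967/828) = -8*(-20851/10764) = 41702/2691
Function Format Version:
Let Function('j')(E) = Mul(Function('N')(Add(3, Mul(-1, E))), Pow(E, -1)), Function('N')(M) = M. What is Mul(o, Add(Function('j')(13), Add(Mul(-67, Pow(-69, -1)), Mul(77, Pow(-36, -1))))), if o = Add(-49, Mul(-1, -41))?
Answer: Rational(41702, 2691) ≈ 15.497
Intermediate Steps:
o = -8 (o = Add(-49, 41) = -8)
Function('j')(E) = Mul(Pow(E, -1), Add(3, Mul(-1, E))) (Function('j')(E) = Mul(Add(3, Mul(-1, E)), Pow(E, -1)) = Mul(Pow(E, -1), Add(3, Mul(-1, E))))
Mul(o, Add(Function('j')(13), Add(Mul(-67, Pow(-69, -1)), Mul(77, Pow(-36, -1))))) = Mul(-8, Add(Mul(Pow(13, -1), Add(3, Mul(-1, 13))), Add(Mul(-67, Pow(-69, -1)), Mul(77, Pow(-36, -1))))) = Mul(-8, Add(Mul(Rational(1, 13), Add(3, -13)), Add(Mul(-67, Rational(-1, 69)), Mul(77, Rational(-1, 36))))) = Mul(-8, Add(Mul(Rational(1, 13), -10), Add(Rational(67, 69), Rational(-77, 36)))) = Mul(-8, Add(Rational(-10, 13), Rational(-967, 828))) = Mul(-8, Rational(-20851, 10764)) = Rational(41702, 2691)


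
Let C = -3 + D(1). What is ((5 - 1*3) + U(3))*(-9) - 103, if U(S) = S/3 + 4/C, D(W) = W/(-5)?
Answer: -475/4 ≈ -118.75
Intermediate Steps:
D(W) = -W/5 (D(W) = W*(-1/5) = -W/5)
C = -16/5 (C = -3 - 1/5*1 = -3 - 1/5 = -16/5 ≈ -3.2000)
U(S) = -5/4 + S/3 (U(S) = S/3 + 4/(-16/5) = S*(1/3) + 4*(-5/16) = S/3 - 5/4 = -5/4 + S/3)
((5 - 1*3) + U(3))*(-9) - 103 = ((5 - 1*3) + (-5/4 + (1/3)*3))*(-9) - 103 = ((5 - 3) + (-5/4 + 1))*(-9) - 103 = (2 - 1/4)*(-9) - 103 = (7/4)*(-9) - 103 = -63/4 - 103 = -475/4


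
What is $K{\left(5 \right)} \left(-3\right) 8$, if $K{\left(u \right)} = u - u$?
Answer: $0$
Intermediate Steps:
$K{\left(u \right)} = 0$
$K{\left(5 \right)} \left(-3\right) 8 = 0 \left(-3\right) 8 = 0 \cdot 8 = 0$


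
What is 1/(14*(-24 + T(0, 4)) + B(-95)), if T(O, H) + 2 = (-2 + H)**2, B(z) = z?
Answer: -1/403 ≈ -0.0024814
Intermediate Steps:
T(O, H) = -2 + (-2 + H)**2
1/(14*(-24 + T(0, 4)) + B(-95)) = 1/(14*(-24 + (-2 + (-2 + 4)**2)) - 95) = 1/(14*(-24 + (-2 + 2**2)) - 95) = 1/(14*(-24 + (-2 + 4)) - 95) = 1/(14*(-24 + 2) - 95) = 1/(14*(-22) - 95) = 1/(-308 - 95) = 1/(-403) = -1/403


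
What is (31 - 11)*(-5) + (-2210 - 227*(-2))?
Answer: -1856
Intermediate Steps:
(31 - 11)*(-5) + (-2210 - 227*(-2)) = 20*(-5) + (-2210 - 1*(-454)) = -100 + (-2210 + 454) = -100 - 1756 = -1856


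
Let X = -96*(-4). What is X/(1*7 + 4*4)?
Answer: 384/23 ≈ 16.696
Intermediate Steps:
X = 384
X/(1*7 + 4*4) = 384/(1*7 + 4*4) = 384/(7 + 16) = 384/23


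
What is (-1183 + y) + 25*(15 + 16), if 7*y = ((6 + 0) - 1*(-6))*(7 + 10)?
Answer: -2652/7 ≈ -378.86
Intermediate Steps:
y = 204/7 (y = (((6 + 0) - 1*(-6))*(7 + 10))/7 = ((6 + 6)*17)/7 = (12*17)/7 = (⅐)*204 = 204/7 ≈ 29.143)
(-1183 + y) + 25*(15 + 16) = (-1183 + 204/7) + 25*(15 + 16) = -8077/7 + 25*31 = -8077/7 + 775 = -2652/7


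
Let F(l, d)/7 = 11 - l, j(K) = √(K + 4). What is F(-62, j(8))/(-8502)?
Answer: -511/8502 ≈ -0.060103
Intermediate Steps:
j(K) = √(4 + K)
F(l, d) = 77 - 7*l (F(l, d) = 7*(11 - l) = 77 - 7*l)
F(-62, j(8))/(-8502) = (77 - 7*(-62))/(-8502) = (77 + 434)*(-1/8502) = 511*(-1/8502) = -511/8502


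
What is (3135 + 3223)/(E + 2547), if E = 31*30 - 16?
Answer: 6358/3461 ≈ 1.8370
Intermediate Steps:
E = 914 (E = 930 - 16 = 914)
(3135 + 3223)/(E + 2547) = (3135 + 3223)/(914 + 2547) = 6358/3461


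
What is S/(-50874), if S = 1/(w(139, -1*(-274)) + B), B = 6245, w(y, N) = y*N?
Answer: -1/2255295294 ≈ -4.4340e-10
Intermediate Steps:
w(y, N) = N*y
S = 1/44331 (S = 1/(-1*(-274)*139 + 6245) = 1/(274*139 + 6245) = 1/(38086 + 6245) = 1/44331 ≈ 2.2558e-5)
S/(-50874) = (1/44331)/(-50874) = (1/44331)*(-1/50874) = -1/2255295294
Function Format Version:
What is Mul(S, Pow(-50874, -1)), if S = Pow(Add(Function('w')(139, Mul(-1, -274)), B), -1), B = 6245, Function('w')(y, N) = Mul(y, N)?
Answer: Rational(-1, 2255295294) ≈ -4.4340e-10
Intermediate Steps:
Function('w')(y, N) = Mul(N, y)
S = Rational(1, 44331) (S = Pow(Add(Mul(Mul(-1, -274), 139), 6245), -1) = Pow(Add(Mul(274, 139), 6245), -1) = Pow(Add(38086, 6245), -1) = Pow(44331, -1) = Rational(1, 44331) ≈ 2.2558e-5)
Mul(S, Pow(-50874, -1)) = Mul(Rational(1, 44331), Pow(-50874, -1)) = Mul(Rational(1, 44331), Rational(-1, 50874)) = Rational(-1, 2255295294)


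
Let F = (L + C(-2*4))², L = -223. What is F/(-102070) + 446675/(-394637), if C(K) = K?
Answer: -66650342207/40280598590 ≈ -1.6547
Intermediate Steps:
F = 53361 (F = (-223 - 2*4)² = (-223 - 8)² = (-231)² = 53361)
F/(-102070) + 446675/(-394637) = 53361/(-102070) + 446675/(-394637) = 53361*(-1/102070) + 446675*(-1/394637) = -53361/102070 - 446675/394637 = -66650342207/40280598590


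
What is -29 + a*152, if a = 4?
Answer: 579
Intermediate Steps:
-29 + a*152 = -29 + 4*152 = -29 + 608 = 579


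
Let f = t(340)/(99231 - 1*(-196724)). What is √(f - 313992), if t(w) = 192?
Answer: 2*I*√6875589726032610/295955 ≈ 560.35*I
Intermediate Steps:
f = 192/295955 (f = 192/(99231 - 1*(-196724)) = 192/(99231 + 196724) = 192/295955 ≈ 0.00064875)
√(f - 313992) = √(192/295955 - 313992) = √(-92927502168/295955) = 2*I*√6875589726032610/295955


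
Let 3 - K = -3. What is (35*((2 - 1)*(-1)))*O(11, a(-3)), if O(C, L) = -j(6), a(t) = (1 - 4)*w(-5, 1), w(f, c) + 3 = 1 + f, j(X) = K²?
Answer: 1260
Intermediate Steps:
K = 6 (K = 3 - 1*(-3) = 3 + 3 = 6)
j(X) = 36 (j(X) = 6² = 36)
w(f, c) = -2 + f (w(f, c) = -3 + (1 + f) = -2 + f)
a(t) = 21 (a(t) = (1 - 4)*(-2 - 5) = -3*(-7) = 21)
O(C, L) = -36 (O(C, L) = -1*36 = -36)
(35*((2 - 1)*(-1)))*O(11, a(-3)) = (35*((2 - 1)*(-1)))*(-36) = (35*(1*(-1)))*(-36) = (35*(-1))*(-36) = -35*(-36) = 1260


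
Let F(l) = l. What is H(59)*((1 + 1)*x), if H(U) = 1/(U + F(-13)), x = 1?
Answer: 1/23 ≈ 0.043478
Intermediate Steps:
H(U) = 1/(-13 + U) (H(U) = 1/(U - 13) = 1/(-13 + U))
H(59)*((1 + 1)*x) = ((1 + 1)*1)/(-13 + 59) = (2*1)/46 = (1/46)*2 = 1/23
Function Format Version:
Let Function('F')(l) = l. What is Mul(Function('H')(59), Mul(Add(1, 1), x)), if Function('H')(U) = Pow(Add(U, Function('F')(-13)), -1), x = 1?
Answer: Rational(1, 23) ≈ 0.043478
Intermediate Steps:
Function('H')(U) = Pow(Add(-13, U), -1) (Function('H')(U) = Pow(Add(U, -13), -1) = Pow(Add(-13, U), -1))
Mul(Function('H')(59), Mul(Add(1, 1), x)) = Mul(Pow(Add(-13, 59), -1), Mul(Add(1, 1), 1)) = Mul(Pow(46, -1), Mul(2, 1)) = Mul(Rational(1, 46), 2) = Rational(1, 23)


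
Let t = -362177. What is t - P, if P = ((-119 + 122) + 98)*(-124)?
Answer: -349653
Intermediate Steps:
P = -12524 (P = (3 + 98)*(-124) = 101*(-124) = -12524)
t - P = -362177 - 1*(-12524) = -362177 + 12524 = -349653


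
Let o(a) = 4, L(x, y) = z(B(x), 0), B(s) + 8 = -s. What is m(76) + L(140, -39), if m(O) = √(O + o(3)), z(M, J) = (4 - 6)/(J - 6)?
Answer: ⅓ + 4*√5 ≈ 9.2776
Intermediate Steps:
B(s) = -8 - s
z(M, J) = -2/(-6 + J)
L(x, y) = ⅓ (L(x, y) = -2/(-6 + 0) = -2/(-6) = -2*(-⅙) = ⅓)
m(O) = √(4 + O) (m(O) = √(O + 4) = √(4 + O))
m(76) + L(140, -39) = √(4 + 76) + ⅓ = √80 + ⅓ = 4*√5 + ⅓ = ⅓ + 4*√5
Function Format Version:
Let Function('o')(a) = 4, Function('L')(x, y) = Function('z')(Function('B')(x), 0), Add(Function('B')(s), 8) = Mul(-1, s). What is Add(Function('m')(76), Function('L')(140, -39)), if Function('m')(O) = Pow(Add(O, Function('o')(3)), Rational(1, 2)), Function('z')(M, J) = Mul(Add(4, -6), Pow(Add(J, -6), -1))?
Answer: Add(Rational(1, 3), Mul(4, Pow(5, Rational(1, 2)))) ≈ 9.2776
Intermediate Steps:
Function('B')(s) = Add(-8, Mul(-1, s))
Function('z')(M, J) = Mul(-2, Pow(Add(-6, J), -1))
Function('L')(x, y) = Rational(1, 3) (Function('L')(x, y) = Mul(-2, Pow(Add(-6, 0), -1)) = Mul(-2, Pow(-6, -1)) = Mul(-2, Rational(-1, 6)) = Rational(1, 3))
Function('m')(O) = Pow(Add(4, O), Rational(1, 2)) (Function('m')(O) = Pow(Add(O, 4), Rational(1, 2)) = Pow(Add(4, O), Rational(1, 2)))
Add(Function('m')(76), Function('L')(140, -39)) = Add(Pow(Add(4, 76), Rational(1, 2)), Rational(1, 3)) = Add(Pow(80, Rational(1, 2)), Rational(1, 3)) = Add(Mul(4, Pow(5, Rational(1, 2))), Rational(1, 3)) = Add(Rational(1, 3), Mul(4, Pow(5, Rational(1, 2))))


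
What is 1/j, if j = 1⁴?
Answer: 1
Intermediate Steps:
j = 1
1/j = 1/1 = 1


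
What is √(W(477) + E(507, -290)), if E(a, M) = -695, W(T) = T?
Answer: I*√218 ≈ 14.765*I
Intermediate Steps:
√(W(477) + E(507, -290)) = √(477 - 695) = √(-218) = I*√218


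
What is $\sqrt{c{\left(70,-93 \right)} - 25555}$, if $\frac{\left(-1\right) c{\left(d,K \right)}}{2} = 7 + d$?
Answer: $i \sqrt{25709} \approx 160.34 i$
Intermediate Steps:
$c{\left(d,K \right)} = -14 - 2 d$ ($c{\left(d,K \right)} = - 2 \left(7 + d\right) = -14 - 2 d$)
$\sqrt{c{\left(70,-93 \right)} - 25555} = \sqrt{\left(-14 - 140\right) - 25555} = \sqrt{-154 - 25555} = \sqrt{-25709} = i \sqrt{25709}$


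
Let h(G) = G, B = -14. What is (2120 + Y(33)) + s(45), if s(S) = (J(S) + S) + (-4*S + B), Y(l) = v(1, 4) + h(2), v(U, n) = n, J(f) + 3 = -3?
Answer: 1971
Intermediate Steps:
J(f) = -6 (J(f) = -3 - 3 = -6)
Y(l) = 6 (Y(l) = 4 + 2 = 6)
s(S) = -20 - 3*S (s(S) = (-6 + S) + (-4*S - 14) = (-6 + S) + (-14 - 4*S) = -20 - 3*S)
(2120 + Y(33)) + s(45) = (2120 + 6) + (-20 - 3*45) = 2126 + (-20 - 135) = 2126 - 155 = 1971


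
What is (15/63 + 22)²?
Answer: 218089/441 ≈ 494.53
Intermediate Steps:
(15/63 + 22)² = (15*(1/63) + 22)² = (5/21 + 22)² = (467/21)² = 218089/441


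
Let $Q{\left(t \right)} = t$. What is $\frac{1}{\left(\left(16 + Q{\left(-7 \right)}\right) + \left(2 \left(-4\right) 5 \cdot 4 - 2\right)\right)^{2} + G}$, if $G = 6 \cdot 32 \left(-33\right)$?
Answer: $\frac{1}{17073} \approx 5.8572 \cdot 10^{-5}$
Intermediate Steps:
$G = -6336$ ($G = 192 \left(-33\right) = -6336$)
$\frac{1}{\left(\left(16 + Q{\left(-7 \right)}\right) + \left(2 \left(-4\right) 5 \cdot 4 - 2\right)\right)^{2} + G} = \frac{1}{\left(\left(16 - 7\right) + \left(2 \left(-4\right) 5 \cdot 4 - 2\right)\right)^{2} - 6336} = \frac{1}{\left(9 + \left(\left(-8\right) 5 \cdot 4 - 2\right)\right)^{2} - 6336} = \frac{1}{\left(9 - 162\right)^{2} - 6336} = \frac{1}{\left(-153\right)^{2} - 6336} = \frac{1}{23409 - 6336} = \frac{1}{17073}$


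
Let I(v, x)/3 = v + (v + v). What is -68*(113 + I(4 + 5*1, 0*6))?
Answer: -13192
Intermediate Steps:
I(v, x) = 9*v (I(v, x) = 3*(v + (v + v)) = 3*(v + 2*v) = 3*(3*v) = 9*v)
-68*(113 + I(4 + 5*1, 0*6)) = -68*(113 + 9*(4 + 5*1)) = -68*(113 + 9*(4 + 5)) = -68*(113 + 9*9) = -68*(113 + 81) = -68*194 = -13192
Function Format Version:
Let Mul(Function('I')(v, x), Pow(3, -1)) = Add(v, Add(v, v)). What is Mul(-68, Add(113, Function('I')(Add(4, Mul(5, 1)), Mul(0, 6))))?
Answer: -13192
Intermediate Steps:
Function('I')(v, x) = Mul(9, v) (Function('I')(v, x) = Mul(3, Add(v, Add(v, v))) = Mul(3, Add(v, Mul(2, v))) = Mul(3, Mul(3, v)) = Mul(9, v))
Mul(-68, Add(113, Function('I')(Add(4, Mul(5, 1)), Mul(0, 6)))) = Mul(-68, Add(113, Mul(9, Add(4, Mul(5, 1))))) = Mul(-68, Add(113, Mul(9, Add(4, 5)))) = Mul(-68, Add(113, Mul(9, 9))) = Mul(-68, Add(113, 81)) = Mul(-68, 194) = -13192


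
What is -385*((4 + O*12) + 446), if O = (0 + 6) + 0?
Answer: -200970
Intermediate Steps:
O = 6 (O = 6 + 0 = 6)
-385*((4 + O*12) + 446) = -385*((4 + 6*12) + 446) = -385*((4 + 72) + 446) = -385*(76 + 446) = -385*522 = -200970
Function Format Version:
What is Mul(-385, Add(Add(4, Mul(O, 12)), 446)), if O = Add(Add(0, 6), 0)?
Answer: -200970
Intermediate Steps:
O = 6 (O = Add(6, 0) = 6)
Mul(-385, Add(Add(4, Mul(O, 12)), 446)) = Mul(-385, Add(Add(4, Mul(6, 12)), 446)) = Mul(-385, Add(Add(4, 72), 446)) = Mul(-385, Add(76, 446)) = Mul(-385, 522) = -200970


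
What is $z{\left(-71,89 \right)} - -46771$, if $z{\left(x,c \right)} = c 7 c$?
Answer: $102218$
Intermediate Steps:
$z{\left(x,c \right)} = 7 c^{2}$ ($z{\left(x,c \right)} = 7 c c = 7 c^{2}$)
$z{\left(-71,89 \right)} - -46771 = 7 \cdot 89^{2} - -46771 = 7 \cdot 7921 + 46771 = 55447 + 46771 = 102218$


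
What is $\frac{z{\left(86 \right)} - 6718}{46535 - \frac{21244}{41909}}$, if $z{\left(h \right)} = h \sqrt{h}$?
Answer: $- \frac{281544662}{1950214071} + \frac{3604174 \sqrt{86}}{1950214071} \approx -0.12723$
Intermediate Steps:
$z{\left(h \right)} = h^{\frac{3}{2}}$
$\frac{z{\left(86 \right)} - 6718}{46535 - \frac{21244}{41909}} = \frac{86^{\frac{3}{2}} - 6718}{46535 - \frac{21244}{41909}} = \frac{86 \sqrt{86} - 6718}{46535 - \frac{21244}{41909}} = \frac{-6718 + 86 \sqrt{86}}{46535 - \frac{21244}{41909}} = \frac{-6718 + 86 \sqrt{86}}{\frac{1950214071}{41909}} = \left(-6718 + 86 \sqrt{86}\right) \frac{41909}{1950214071} = - \frac{281544662}{1950214071} + \frac{3604174 \sqrt{86}}{1950214071}$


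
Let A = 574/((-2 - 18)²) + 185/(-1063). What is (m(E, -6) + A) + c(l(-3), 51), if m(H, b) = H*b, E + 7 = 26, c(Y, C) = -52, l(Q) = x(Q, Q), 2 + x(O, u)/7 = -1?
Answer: -35023519/212600 ≈ -164.74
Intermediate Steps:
x(O, u) = -21 (x(O, u) = -14 + 7*(-1) = -14 - 7 = -21)
l(Q) = -21
E = 19 (E = -7 + 26 = 19)
A = 268081/212600 (A = 574/((-20)²) + 185*(-1/1063) = 574/400 - 185/1063 = 574*(1/400) - 185/1063 = 287/200 - 185/1063 = 268081/212600 ≈ 1.2610)
(m(E, -6) + A) + c(l(-3), 51) = (19*(-6) + 268081/212600) - 52 = (-114 + 268081/212600) - 52 = -23968319/212600 - 52 = -35023519/212600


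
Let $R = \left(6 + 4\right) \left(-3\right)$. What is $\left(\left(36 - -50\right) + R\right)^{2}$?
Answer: $3136$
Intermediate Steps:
$R = -30$ ($R = 10 \left(-3\right) = -30$)
$\left(\left(36 - -50\right) + R\right)^{2} = \left(\left(36 - -50\right) - 30\right)^{2} = \left(\left(36 + 50\right) - 30\right)^{2} = \left(86 - 30\right)^{2} = 56^{2} = 3136$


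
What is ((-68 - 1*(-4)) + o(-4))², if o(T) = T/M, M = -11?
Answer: 490000/121 ≈ 4049.6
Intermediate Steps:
o(T) = -T/11 (o(T) = T/(-11) = T*(-1/11) = -T/11)
((-68 - 1*(-4)) + o(-4))² = ((-68 - 1*(-4)) - 1/11*(-4))² = ((-68 + 4) + 4/11)² = (-64 + 4/11)² = (-700/11)² = 490000/121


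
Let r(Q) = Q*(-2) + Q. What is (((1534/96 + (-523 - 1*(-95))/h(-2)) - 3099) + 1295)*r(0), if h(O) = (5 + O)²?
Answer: 0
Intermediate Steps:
r(Q) = -Q (r(Q) = -2*Q + Q = -Q)
(((1534/96 + (-523 - 1*(-95))/h(-2)) - 3099) + 1295)*r(0) = (((1534/96 + (-523 - 1*(-95))/((5 - 2)²)) - 3099) + 1295)*(-1*0) = (((1534*(1/96) + (-523 + 95)/(3²)) - 3099) + 1295)*0 = (((767/48 - 428/9) - 3099) + 1295)*0 = ((-4547/144 - 3099) + 1295)*0 = (-450803/144 + 1295)*0 = -264323/144*0 = 0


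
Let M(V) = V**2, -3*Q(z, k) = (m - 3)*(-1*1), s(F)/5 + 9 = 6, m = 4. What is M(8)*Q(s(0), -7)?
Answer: 64/3 ≈ 21.333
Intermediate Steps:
s(F) = -15 (s(F) = -45 + 5*6 = -45 + 30 = -15)
Q(z, k) = 1/3 (Q(z, k) = -(4 - 3)*(-1*1)/3 = -(-1)/3 = -1/3*(-1) = 1/3)
M(8)*Q(s(0), -7) = 8**2*(1/3) = 64*(1/3) = 64/3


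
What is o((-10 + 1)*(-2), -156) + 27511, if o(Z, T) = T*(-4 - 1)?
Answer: 28291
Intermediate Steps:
o(Z, T) = -5*T (o(Z, T) = T*(-5) = -5*T)
o((-10 + 1)*(-2), -156) + 27511 = -5*(-156) + 27511 = 780 + 27511 = 28291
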